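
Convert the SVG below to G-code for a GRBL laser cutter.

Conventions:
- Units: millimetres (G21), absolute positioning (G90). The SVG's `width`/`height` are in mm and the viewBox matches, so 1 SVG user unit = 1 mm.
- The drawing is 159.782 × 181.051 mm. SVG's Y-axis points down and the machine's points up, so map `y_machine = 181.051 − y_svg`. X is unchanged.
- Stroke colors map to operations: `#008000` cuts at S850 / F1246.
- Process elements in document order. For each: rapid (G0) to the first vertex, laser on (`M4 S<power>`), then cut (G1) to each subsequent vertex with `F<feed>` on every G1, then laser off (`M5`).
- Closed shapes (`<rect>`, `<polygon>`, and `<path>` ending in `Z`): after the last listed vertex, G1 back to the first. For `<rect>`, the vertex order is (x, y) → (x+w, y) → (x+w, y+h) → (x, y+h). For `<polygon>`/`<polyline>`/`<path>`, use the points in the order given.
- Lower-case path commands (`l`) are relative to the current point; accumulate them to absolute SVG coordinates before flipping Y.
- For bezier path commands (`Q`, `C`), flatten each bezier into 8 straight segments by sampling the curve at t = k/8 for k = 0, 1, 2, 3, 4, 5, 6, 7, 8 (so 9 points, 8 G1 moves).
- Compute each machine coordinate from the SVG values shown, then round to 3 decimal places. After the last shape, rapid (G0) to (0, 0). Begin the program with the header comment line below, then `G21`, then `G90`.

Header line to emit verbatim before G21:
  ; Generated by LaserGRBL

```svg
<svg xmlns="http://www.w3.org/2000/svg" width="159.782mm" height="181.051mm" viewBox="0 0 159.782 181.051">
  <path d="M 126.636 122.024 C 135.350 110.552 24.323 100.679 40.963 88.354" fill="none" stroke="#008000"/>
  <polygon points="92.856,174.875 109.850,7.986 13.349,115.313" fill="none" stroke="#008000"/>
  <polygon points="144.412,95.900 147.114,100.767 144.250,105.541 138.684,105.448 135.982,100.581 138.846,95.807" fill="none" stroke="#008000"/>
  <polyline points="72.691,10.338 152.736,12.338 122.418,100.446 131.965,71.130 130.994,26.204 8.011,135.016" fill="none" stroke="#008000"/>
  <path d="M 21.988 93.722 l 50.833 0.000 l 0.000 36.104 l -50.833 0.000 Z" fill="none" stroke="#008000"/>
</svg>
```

viewBox `0 0 159.782 181.051` with mm width/height → 1 unit = 1 mm. Flip: y_m = 181.051 − y_svg.

**Shape 1** — `<path>` cubic bezier, stroke `#008000` → cut (S850, F1246). Control points (SVG): P0=(126.636,122.024), P1=(135.350,110.552), P2=(24.323,100.679), P3=(40.963,88.354); sampled at t=k/8. Machine vertices: (126.636,59.027) → (124.774,63.262) → (114.586,67.394) → (98.970,71.472) → (80.827,75.542) → (63.056,79.652) → (48.555,83.850) → (40.224,88.182) → (40.963,92.697). Open path.

**Shape 2** — `<polygon>` closed polygon, stroke `#008000` → cut (S850, F1246). Machine vertices: (92.856,6.176) → (109.850,173.065) → (13.349,65.738) → (92.856,6.176). Closed: final G1 returns to the first vertex.

**Shape 3** — `<polygon>` regular polygon, stroke `#008000` → cut (S850, F1246). Machine vertices: (144.412,85.151) → (147.114,80.284) → (144.250,75.510) → (138.684,75.603) → (135.982,80.470) → (138.846,85.244) → (144.412,85.151). Closed: final G1 returns to the first vertex.

**Shape 4** — `<polyline>` open polyline, stroke `#008000` → cut (S850, F1246). Machine vertices: (72.691,170.713) → (152.736,168.713) → (122.418,80.605) → (131.965,109.921) → (130.994,154.847) → (8.011,46.035). Open path.

**Shape 5** — `<path>` rectangle, stroke `#008000` → cut (S850, F1246). Machine vertices: (21.988,87.329) → (72.821,87.329) → (72.821,51.225) → (21.988,51.225) → (21.988,87.329). Closed: final G1 returns to the first vertex.

; Generated by LaserGRBL
G21
G90
G0 X126.636 Y59.027
M4 S850
G1 X124.774 Y63.262 F1246
G1 X114.586 Y67.394 F1246
G1 X98.970 Y71.472 F1246
G1 X80.827 Y75.542 F1246
G1 X63.056 Y79.652 F1246
G1 X48.555 Y83.850 F1246
G1 X40.224 Y88.182 F1246
G1 X40.963 Y92.697 F1246
M5
G0 X92.856 Y6.176
M4 S850
G1 X109.850 Y173.065 F1246
G1 X13.349 Y65.738 F1246
G1 X92.856 Y6.176 F1246
M5
G0 X144.412 Y85.151
M4 S850
G1 X147.114 Y80.284 F1246
G1 X144.250 Y75.510 F1246
G1 X138.684 Y75.603 F1246
G1 X135.982 Y80.470 F1246
G1 X138.846 Y85.244 F1246
G1 X144.412 Y85.151 F1246
M5
G0 X72.691 Y170.713
M4 S850
G1 X152.736 Y168.713 F1246
G1 X122.418 Y80.605 F1246
G1 X131.965 Y109.921 F1246
G1 X130.994 Y154.847 F1246
G1 X8.011 Y46.035 F1246
M5
G0 X21.988 Y87.329
M4 S850
G1 X72.821 Y87.329 F1246
G1 X72.821 Y51.225 F1246
G1 X21.988 Y51.225 F1246
G1 X21.988 Y87.329 F1246
M5
G0 X0.000 Y0.000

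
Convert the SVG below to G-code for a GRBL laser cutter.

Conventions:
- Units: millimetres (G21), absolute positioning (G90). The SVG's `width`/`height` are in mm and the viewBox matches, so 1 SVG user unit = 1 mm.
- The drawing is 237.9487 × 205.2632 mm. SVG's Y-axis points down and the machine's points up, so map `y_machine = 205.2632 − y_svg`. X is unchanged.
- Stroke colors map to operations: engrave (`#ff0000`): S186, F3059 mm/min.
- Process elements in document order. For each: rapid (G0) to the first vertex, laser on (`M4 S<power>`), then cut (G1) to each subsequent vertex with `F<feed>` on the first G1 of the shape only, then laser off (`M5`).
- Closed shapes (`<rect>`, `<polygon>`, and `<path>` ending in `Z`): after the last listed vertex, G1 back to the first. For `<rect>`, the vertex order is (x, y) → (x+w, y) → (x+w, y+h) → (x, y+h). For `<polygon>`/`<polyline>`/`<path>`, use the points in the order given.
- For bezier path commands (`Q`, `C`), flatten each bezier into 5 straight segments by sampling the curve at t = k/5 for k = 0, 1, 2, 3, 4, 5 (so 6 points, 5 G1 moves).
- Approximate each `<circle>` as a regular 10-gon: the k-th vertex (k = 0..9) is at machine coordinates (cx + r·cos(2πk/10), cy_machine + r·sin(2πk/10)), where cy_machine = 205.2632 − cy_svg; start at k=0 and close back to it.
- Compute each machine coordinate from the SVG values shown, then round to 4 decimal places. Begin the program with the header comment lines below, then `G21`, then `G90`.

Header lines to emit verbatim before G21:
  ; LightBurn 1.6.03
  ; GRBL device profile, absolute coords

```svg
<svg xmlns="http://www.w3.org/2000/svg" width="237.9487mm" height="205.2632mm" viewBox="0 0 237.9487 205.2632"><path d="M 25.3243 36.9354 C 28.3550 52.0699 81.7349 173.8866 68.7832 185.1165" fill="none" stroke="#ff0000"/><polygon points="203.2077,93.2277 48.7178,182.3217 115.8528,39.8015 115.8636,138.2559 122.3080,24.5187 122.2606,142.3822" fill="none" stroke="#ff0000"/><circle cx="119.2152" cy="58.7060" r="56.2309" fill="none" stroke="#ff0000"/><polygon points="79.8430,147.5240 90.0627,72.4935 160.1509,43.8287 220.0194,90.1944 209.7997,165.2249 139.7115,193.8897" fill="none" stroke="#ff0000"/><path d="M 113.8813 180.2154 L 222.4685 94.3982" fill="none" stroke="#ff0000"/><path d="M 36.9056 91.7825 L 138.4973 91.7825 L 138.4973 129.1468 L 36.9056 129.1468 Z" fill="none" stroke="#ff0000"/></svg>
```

viewBox `0 0 237.9487 205.2632` with mm width/height → 1 unit = 1 mm. Flip: y_m = 205.2632 − y_svg.

**Shape 1** — `<path>` cubic bezier, stroke `#ff0000` → engrave (S186, F3059). Control points (SVG): P0=(25.3243,36.9354), P1=(28.3550,52.0699), P2=(81.7349,173.8866), P3=(68.7832,185.1165); sampled at t=k/5. Machine vertices: (25.3243,168.3278) → (32.2512,148.1834) → (45.6612,112.8642) → (59.9536,72.7990) → (69.5279,38.4169) → (68.7832,20.1467). Open path.

**Shape 2** — `<polygon>` closed polygon, stroke `#ff0000` → engrave (S186, F3059). Machine vertices: (203.2077,112.0355) → (48.7178,22.9415) → (115.8528,165.4617) → (115.8636,67.0073) → (122.3080,180.7445) → (122.2606,62.8810) → (203.2077,112.0355). Closed: final G1 returns to the first vertex.

**Shape 3** — `<circle>` circle, stroke `#ff0000` → engrave (S186, F3059). Machine vertices: (175.4461,146.5572) → (164.7070,179.6089) → (136.5915,200.0360) → (101.8389,200.0360) → (73.7234,179.6089) → (62.9843,146.5572) → (73.7234,113.5055) → (101.8389,93.0784) → (136.5915,93.0784) → (164.7070,113.5055) → (175.4461,146.5572). Closed: final G1 returns to the first vertex.

**Shape 4** — `<polygon>` regular polygon, stroke `#ff0000` → engrave (S186, F3059). Machine vertices: (79.8430,57.7392) → (90.0627,132.7697) → (160.1509,161.4345) → (220.0194,115.0688) → (209.7997,40.0383) → (139.7115,11.3735) → (79.8430,57.7392). Closed: final G1 returns to the first vertex.

**Shape 5** — `<path>` line segment, stroke `#ff0000` → engrave (S186, F3059). Machine vertices: (113.8813,25.0478) → (222.4685,110.8650). Open path.

**Shape 6** — `<path>` rectangle, stroke `#ff0000` → engrave (S186, F3059). Machine vertices: (36.9056,113.4807) → (138.4973,113.4807) → (138.4973,76.1164) → (36.9056,76.1164) → (36.9056,113.4807). Closed: final G1 returns to the first vertex.

; LightBurn 1.6.03
; GRBL device profile, absolute coords
G21
G90
G0 X25.3243 Y168.3278
M4 S186
G1 X32.2512 Y148.1834 F3059
G1 X45.6612 Y112.8642
G1 X59.9536 Y72.7990
G1 X69.5279 Y38.4169
G1 X68.7832 Y20.1467
M5
G0 X203.2077 Y112.0355
M4 S186
G1 X48.7178 Y22.9415 F3059
G1 X115.8528 Y165.4617
G1 X115.8636 Y67.0073
G1 X122.3080 Y180.7445
G1 X122.2606 Y62.8810
G1 X203.2077 Y112.0355
M5
G0 X175.4461 Y146.5572
M4 S186
G1 X164.7070 Y179.6089 F3059
G1 X136.5915 Y200.0360
G1 X101.8389 Y200.0360
G1 X73.7234 Y179.6089
G1 X62.9843 Y146.5572
G1 X73.7234 Y113.5055
G1 X101.8389 Y93.0784
G1 X136.5915 Y93.0784
G1 X164.7070 Y113.5055
G1 X175.4461 Y146.5572
M5
G0 X79.8430 Y57.7392
M4 S186
G1 X90.0627 Y132.7697 F3059
G1 X160.1509 Y161.4345
G1 X220.0194 Y115.0688
G1 X209.7997 Y40.0383
G1 X139.7115 Y11.3735
G1 X79.8430 Y57.7392
M5
G0 X113.8813 Y25.0478
M4 S186
G1 X222.4685 Y110.8650 F3059
M5
G0 X36.9056 Y113.4807
M4 S186
G1 X138.4973 Y113.4807 F3059
G1 X138.4973 Y76.1164
G1 X36.9056 Y76.1164
G1 X36.9056 Y113.4807
M5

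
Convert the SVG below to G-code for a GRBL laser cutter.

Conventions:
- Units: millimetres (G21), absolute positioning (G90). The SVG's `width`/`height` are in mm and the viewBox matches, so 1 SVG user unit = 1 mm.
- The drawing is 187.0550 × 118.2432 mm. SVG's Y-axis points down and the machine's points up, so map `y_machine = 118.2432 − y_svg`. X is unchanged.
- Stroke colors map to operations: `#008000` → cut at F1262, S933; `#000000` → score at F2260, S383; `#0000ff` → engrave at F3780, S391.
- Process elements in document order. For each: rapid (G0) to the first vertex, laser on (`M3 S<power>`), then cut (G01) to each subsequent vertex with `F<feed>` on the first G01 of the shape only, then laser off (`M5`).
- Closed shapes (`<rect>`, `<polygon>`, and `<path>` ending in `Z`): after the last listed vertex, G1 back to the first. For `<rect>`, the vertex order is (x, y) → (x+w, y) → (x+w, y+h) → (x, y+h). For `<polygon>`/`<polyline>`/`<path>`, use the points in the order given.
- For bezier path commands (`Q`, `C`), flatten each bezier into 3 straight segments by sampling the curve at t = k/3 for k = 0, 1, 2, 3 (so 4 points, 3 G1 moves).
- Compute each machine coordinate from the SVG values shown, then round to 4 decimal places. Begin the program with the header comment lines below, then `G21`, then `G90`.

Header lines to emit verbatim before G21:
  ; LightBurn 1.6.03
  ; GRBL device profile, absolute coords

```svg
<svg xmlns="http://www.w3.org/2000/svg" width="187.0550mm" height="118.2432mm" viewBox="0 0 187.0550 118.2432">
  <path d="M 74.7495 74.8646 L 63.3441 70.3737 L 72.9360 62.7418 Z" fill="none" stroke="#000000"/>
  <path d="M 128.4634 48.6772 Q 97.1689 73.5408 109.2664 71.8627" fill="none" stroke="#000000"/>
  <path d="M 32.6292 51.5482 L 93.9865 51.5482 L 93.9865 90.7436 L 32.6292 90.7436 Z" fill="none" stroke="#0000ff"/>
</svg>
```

; LightBurn 1.6.03
; GRBL device profile, absolute coords
G21
G90
G0 X74.7495 Y43.3786
M3 S383
G01 X63.3441 Y47.8695 F2260
G01 X72.9360 Y55.5014
G01 X74.7495 Y43.3786
M5
G0 X128.4634 Y69.5660
M3 S383
G01 X112.4217 Y55.9393 F2260
G01 X106.0227 Y48.2108
G01 X109.2664 Y46.3805
M5
G0 X32.6292 Y66.6950
M3 S391
G01 X93.9865 Y66.6950 F3780
G01 X93.9865 Y27.4996
G01 X32.6292 Y27.4996
G01 X32.6292 Y66.6950
M5

1 u = 1 mm; y_m = 118.2432 − y.

[1] `<path>` regular polygon, #000000→score S383 F2260: (74.7495,43.3786) → (63.3441,47.8695) → (72.9360,55.5014) → (74.7495,43.3786) (closed)

[2] `<path>` quadratic bezier, #000000→score S383 F2260: (128.4634,69.5660) → (112.4217,55.9393) → (106.0227,48.2108) → (109.2664,46.3805)

[3] `<path>` rectangle, #0000ff→engrave S391 F3780: (32.6292,66.6950) → (93.9865,66.6950) → (93.9865,27.4996) → (32.6292,27.4996) → (32.6292,66.6950) (closed)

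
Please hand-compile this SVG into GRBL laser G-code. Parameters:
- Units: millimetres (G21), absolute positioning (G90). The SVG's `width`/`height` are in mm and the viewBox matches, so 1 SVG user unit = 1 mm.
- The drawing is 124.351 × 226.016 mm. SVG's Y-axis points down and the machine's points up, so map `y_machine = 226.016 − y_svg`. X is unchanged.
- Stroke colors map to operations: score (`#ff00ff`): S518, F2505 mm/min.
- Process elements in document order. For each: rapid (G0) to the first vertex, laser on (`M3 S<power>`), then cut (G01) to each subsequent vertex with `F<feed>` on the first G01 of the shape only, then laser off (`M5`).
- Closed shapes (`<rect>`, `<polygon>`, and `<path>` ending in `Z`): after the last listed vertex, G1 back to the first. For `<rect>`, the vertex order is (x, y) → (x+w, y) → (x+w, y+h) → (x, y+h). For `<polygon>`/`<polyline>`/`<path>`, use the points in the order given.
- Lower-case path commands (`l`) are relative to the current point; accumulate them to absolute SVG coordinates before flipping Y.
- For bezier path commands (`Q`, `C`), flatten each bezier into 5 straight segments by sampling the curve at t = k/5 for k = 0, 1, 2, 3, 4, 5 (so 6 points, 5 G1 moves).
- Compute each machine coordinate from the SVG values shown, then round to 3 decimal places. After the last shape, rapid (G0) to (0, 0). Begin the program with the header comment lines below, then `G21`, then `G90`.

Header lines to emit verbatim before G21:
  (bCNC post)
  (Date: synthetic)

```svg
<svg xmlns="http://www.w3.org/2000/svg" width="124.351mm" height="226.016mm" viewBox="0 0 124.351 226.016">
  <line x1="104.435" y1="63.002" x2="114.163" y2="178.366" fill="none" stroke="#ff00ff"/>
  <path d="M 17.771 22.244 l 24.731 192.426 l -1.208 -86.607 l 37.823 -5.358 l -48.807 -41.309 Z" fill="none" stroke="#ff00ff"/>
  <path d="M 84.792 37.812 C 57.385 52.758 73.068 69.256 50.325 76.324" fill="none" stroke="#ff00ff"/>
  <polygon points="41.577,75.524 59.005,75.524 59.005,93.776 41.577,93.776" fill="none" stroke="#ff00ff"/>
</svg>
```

1 u = 1 mm; y_m = 226.016 − y.

[1] `<line>` line segment, #ff00ff→score S518 F2505: (104.435,163.014) → (114.163,47.650)

[2] `<path>` closed polygon, #ff00ff→score S518 F2505: (17.771,203.772) → (42.502,11.346) → (41.294,97.953) → (79.117,103.311) → (30.310,144.620) → (17.771,203.772) (closed)

[3] `<path>` cubic bezier, #ff00ff→score S518 F2505: (84.792,188.204) → (72.866,179.138) → (67.370,170.227) → (64.389,161.997) → (60.012,154.977) → (50.325,149.692)

[4] `<polygon>` rectangle, #ff00ff→score S518 F2505: (41.577,150.492) → (59.005,150.492) → (59.005,132.240) → (41.577,132.240) → (41.577,150.492) (closed)

(bCNC post)
(Date: synthetic)
G21
G90
G0 X104.435 Y163.014
M3 S518
G01 X114.163 Y47.650 F2505
M5
G0 X17.771 Y203.772
M3 S518
G01 X42.502 Y11.346 F2505
G01 X41.294 Y97.953
G01 X79.117 Y103.311
G01 X30.310 Y144.620
G01 X17.771 Y203.772
M5
G0 X84.792 Y188.204
M3 S518
G01 X72.866 Y179.138 F2505
G01 X67.370 Y170.227
G01 X64.389 Y161.997
G01 X60.012 Y154.977
G01 X50.325 Y149.692
M5
G0 X41.577 Y150.492
M3 S518
G01 X59.005 Y150.492 F2505
G01 X59.005 Y132.240
G01 X41.577 Y132.240
G01 X41.577 Y150.492
M5
G0 X0.000 Y0.000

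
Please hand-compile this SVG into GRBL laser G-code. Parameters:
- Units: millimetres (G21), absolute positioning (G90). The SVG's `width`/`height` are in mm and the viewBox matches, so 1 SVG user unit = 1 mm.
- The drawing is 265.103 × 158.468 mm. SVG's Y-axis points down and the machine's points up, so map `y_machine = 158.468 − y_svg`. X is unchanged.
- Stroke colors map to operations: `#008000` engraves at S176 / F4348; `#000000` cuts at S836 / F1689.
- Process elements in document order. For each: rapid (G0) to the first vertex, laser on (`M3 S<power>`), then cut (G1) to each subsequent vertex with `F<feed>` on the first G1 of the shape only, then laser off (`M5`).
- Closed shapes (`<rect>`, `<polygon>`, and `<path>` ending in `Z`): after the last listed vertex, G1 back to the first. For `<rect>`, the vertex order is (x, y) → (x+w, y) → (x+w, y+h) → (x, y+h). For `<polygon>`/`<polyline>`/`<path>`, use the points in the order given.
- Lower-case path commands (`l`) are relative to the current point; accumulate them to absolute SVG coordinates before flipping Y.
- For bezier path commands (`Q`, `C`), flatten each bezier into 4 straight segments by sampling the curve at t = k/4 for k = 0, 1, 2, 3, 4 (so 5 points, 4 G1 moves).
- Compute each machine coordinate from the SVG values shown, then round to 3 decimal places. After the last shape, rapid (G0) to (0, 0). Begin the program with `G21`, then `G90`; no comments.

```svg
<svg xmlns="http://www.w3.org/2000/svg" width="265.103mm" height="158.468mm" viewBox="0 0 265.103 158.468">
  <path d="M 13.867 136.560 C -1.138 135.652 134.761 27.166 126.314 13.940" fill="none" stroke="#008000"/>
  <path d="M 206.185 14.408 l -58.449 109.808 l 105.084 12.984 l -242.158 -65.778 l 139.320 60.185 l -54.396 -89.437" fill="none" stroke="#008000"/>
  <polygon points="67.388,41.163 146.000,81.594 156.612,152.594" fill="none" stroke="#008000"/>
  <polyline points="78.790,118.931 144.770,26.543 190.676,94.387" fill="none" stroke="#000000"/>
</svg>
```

1 u = 1 mm; y_m = 158.468 − y.

[1] `<path>` cubic bezier, #008000→engrave S176 F4348: (13.867,21.908) → (26.294,39.591) → (67.631,78.599) → (110.198,119.917) → (126.314,144.528)

[2] `<path>` open polyline, #008000→engrave S176 F4348: (206.185,144.060) → (147.736,34.252) → (252.820,21.268) → (10.662,87.046) → (149.982,26.861) → (95.586,116.298)

[3] `<polygon>` closed polygon, #008000→engrave S176 F4348: (67.388,117.305) → (146.000,76.874) → (156.612,5.874) → (67.388,117.305) (closed)

[4] `<polyline>` open polyline, #000000→cut S836 F1689: (78.790,39.537) → (144.770,131.925) → (190.676,64.081)

G21
G90
G0 X13.867 Y21.908
M3 S176
G1 X26.294 Y39.591 F4348
G1 X67.631 Y78.599
G1 X110.198 Y119.917
G1 X126.314 Y144.528
M5
G0 X206.185 Y144.060
M3 S176
G1 X147.736 Y34.252 F4348
G1 X252.820 Y21.268
G1 X10.662 Y87.046
G1 X149.982 Y26.861
G1 X95.586 Y116.298
M5
G0 X67.388 Y117.305
M3 S176
G1 X146.000 Y76.874 F4348
G1 X156.612 Y5.874
G1 X67.388 Y117.305
M5
G0 X78.790 Y39.537
M3 S836
G1 X144.770 Y131.925 F1689
G1 X190.676 Y64.081
M5
G0 X0.000 Y0.000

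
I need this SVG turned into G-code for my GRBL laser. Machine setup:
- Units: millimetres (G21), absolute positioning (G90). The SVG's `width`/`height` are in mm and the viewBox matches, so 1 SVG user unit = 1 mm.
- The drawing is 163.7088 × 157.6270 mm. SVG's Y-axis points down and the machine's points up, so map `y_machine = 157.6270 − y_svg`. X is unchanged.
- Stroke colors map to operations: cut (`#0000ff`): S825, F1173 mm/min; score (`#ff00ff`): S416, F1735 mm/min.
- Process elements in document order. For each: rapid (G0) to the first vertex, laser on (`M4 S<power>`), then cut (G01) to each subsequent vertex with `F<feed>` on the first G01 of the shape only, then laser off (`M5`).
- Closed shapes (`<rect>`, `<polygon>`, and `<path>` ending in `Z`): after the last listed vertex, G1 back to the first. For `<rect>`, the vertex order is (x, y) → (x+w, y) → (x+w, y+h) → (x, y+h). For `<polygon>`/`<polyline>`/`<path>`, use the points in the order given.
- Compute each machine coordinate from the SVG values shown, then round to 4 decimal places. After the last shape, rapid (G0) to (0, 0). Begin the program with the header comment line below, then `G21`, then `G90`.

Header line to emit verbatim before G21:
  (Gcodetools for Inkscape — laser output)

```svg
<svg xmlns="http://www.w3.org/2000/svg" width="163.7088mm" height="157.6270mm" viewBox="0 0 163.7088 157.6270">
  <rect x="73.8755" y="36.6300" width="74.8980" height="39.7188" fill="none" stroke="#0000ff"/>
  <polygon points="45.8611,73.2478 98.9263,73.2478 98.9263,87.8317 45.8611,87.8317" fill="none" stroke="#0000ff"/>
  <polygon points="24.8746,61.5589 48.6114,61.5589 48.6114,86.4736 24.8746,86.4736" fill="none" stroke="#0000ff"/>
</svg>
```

1 u = 1 mm; y_m = 157.6270 − y.

[1] `<rect>` rectangle, #0000ff→cut S825 F1173: (73.8755,120.9970) → (148.7735,120.9970) → (148.7735,81.2782) → (73.8755,81.2782) → (73.8755,120.9970) (closed)

[2] `<polygon>` rectangle, #0000ff→cut S825 F1173: (45.8611,84.3792) → (98.9263,84.3792) → (98.9263,69.7953) → (45.8611,69.7953) → (45.8611,84.3792) (closed)

[3] `<polygon>` rectangle, #0000ff→cut S825 F1173: (24.8746,96.0681) → (48.6114,96.0681) → (48.6114,71.1534) → (24.8746,71.1534) → (24.8746,96.0681) (closed)

(Gcodetools for Inkscape — laser output)
G21
G90
G0 X73.8755 Y120.9970
M4 S825
G01 X148.7735 Y120.9970 F1173
G01 X148.7735 Y81.2782
G01 X73.8755 Y81.2782
G01 X73.8755 Y120.9970
M5
G0 X45.8611 Y84.3792
M4 S825
G01 X98.9263 Y84.3792 F1173
G01 X98.9263 Y69.7953
G01 X45.8611 Y69.7953
G01 X45.8611 Y84.3792
M5
G0 X24.8746 Y96.0681
M4 S825
G01 X48.6114 Y96.0681 F1173
G01 X48.6114 Y71.1534
G01 X24.8746 Y71.1534
G01 X24.8746 Y96.0681
M5
G0 X0.0000 Y0.0000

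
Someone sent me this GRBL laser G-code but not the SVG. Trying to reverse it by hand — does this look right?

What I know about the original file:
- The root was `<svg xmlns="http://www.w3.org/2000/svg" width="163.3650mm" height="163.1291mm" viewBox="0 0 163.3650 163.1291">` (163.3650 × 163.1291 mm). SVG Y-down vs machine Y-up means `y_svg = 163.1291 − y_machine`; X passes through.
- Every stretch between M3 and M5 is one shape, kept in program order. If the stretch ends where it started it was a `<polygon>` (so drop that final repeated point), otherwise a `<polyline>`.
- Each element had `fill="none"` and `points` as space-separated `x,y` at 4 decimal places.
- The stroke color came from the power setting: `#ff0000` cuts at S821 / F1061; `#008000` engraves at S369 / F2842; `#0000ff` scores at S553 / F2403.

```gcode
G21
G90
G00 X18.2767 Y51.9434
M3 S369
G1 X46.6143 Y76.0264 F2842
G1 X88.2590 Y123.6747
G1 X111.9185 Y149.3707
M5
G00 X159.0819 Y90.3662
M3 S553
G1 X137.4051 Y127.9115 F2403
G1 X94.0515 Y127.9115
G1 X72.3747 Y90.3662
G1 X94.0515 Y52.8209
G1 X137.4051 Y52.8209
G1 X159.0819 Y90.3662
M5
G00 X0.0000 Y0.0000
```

y_svg = 163.1291 − y_m.

[1] S369→`#008000` (engrave); open run; points: 18.2767,111.1857 46.6143,87.1027 88.2590,39.4544 111.9185,13.7584

[2] S553→`#0000ff` (score); closed run; points: 159.0819,72.7629 137.4051,35.2176 94.0515,35.2176 72.3747,72.7629 94.0515,110.3082 137.4051,110.3082

<svg xmlns="http://www.w3.org/2000/svg" width="163.3650mm" height="163.1291mm" viewBox="0 0 163.3650 163.1291">
  <polyline points="18.2767,111.1857 46.6143,87.1027 88.2590,39.4544 111.9185,13.7584" fill="none" stroke="#008000"/>
  <polygon points="159.0819,72.7629 137.4051,35.2176 94.0515,35.2176 72.3747,72.7629 94.0515,110.3082 137.4051,110.3082" fill="none" stroke="#0000ff"/>
</svg>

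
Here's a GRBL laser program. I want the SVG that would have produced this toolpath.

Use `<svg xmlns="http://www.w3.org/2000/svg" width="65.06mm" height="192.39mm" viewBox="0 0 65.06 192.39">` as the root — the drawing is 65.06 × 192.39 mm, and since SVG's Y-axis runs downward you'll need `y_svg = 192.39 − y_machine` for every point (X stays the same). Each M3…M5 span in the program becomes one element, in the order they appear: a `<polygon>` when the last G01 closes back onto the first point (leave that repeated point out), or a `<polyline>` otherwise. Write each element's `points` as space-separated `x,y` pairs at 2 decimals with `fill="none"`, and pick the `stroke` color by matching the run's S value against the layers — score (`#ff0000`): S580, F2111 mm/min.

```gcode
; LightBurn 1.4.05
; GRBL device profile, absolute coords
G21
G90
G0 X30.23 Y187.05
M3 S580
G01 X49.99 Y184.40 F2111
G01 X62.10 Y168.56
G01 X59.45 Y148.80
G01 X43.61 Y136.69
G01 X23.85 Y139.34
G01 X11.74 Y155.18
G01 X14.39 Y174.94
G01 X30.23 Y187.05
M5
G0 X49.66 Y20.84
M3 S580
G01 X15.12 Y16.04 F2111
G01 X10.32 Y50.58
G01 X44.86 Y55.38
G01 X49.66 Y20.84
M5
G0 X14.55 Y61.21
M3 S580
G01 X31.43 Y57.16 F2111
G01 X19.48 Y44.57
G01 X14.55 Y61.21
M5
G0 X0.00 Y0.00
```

<svg xmlns="http://www.w3.org/2000/svg" width="65.06mm" height="192.39mm" viewBox="0 0 65.06 192.39">
  <polygon points="30.23,5.34 49.99,7.99 62.10,23.83 59.45,43.59 43.61,55.70 23.85,53.05 11.74,37.21 14.39,17.45" fill="none" stroke="#ff0000"/>
  <polygon points="49.66,171.55 15.12,176.35 10.32,141.81 44.86,137.01" fill="none" stroke="#ff0000"/>
  <polygon points="14.55,131.18 31.43,135.23 19.48,147.82" fill="none" stroke="#ff0000"/>
</svg>

y_svg = 192.39 − y_m. Every run uses S580, so all elements get stroke `#ff0000` (score).

[1] closed run; points: 30.23,5.34 49.99,7.99 62.10,23.83 59.45,43.59 43.61,55.70 23.85,53.05 11.74,37.21 14.39,17.45

[2] closed run; points: 49.66,171.55 15.12,176.35 10.32,141.81 44.86,137.01

[3] closed run; points: 14.55,131.18 31.43,135.23 19.48,147.82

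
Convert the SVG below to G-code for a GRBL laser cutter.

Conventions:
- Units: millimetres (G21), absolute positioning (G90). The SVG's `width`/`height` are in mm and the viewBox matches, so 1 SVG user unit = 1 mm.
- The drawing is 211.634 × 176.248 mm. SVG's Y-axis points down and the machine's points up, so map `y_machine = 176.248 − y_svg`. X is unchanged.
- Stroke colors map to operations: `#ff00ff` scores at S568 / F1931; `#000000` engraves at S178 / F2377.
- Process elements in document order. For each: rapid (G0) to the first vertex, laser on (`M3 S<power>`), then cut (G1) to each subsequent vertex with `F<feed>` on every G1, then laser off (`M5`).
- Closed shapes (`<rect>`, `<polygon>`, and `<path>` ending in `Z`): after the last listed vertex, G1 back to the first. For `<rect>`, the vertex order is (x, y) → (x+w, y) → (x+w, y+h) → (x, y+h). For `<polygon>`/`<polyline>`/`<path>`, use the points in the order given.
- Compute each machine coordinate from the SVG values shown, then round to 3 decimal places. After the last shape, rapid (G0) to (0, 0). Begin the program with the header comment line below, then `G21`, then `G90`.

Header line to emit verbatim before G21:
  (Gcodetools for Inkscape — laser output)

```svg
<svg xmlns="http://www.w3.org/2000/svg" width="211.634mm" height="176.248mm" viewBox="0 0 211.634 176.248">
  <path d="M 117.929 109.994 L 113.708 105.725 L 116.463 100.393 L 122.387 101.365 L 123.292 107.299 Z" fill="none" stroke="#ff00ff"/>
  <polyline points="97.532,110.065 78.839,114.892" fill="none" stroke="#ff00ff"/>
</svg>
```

(Gcodetools for Inkscape — laser output)
G21
G90
G0 X117.929 Y66.254
M3 S568
G1 X113.708 Y70.523 F1931
G1 X116.463 Y75.855 F1931
G1 X122.387 Y74.883 F1931
G1 X123.292 Y68.949 F1931
G1 X117.929 Y66.254 F1931
M5
G0 X97.532 Y66.183
M3 S568
G1 X78.839 Y61.356 F1931
M5
G0 X0.000 Y0.000

Since the viewBox matches the mm dimensions, user units are millimetres directly. The only transform is the Y-flip y_m = 176.248 − y_svg.

Shape 1 is a regular polygon drawn with `<path>`. Its stroke #ff00ff means score at S568, F1931. After flipping Y the toolpath is (117.929,66.254) → (113.708,70.523) → (116.463,75.855) → (122.387,74.883) → (123.292,68.949) → (117.929,66.254), returning to the start.

Shape 2 is a line segment drawn with `<polyline>`. Its stroke #ff00ff means score at S568, F1931. After flipping Y the toolpath is (97.532,66.183) → (78.839,61.356).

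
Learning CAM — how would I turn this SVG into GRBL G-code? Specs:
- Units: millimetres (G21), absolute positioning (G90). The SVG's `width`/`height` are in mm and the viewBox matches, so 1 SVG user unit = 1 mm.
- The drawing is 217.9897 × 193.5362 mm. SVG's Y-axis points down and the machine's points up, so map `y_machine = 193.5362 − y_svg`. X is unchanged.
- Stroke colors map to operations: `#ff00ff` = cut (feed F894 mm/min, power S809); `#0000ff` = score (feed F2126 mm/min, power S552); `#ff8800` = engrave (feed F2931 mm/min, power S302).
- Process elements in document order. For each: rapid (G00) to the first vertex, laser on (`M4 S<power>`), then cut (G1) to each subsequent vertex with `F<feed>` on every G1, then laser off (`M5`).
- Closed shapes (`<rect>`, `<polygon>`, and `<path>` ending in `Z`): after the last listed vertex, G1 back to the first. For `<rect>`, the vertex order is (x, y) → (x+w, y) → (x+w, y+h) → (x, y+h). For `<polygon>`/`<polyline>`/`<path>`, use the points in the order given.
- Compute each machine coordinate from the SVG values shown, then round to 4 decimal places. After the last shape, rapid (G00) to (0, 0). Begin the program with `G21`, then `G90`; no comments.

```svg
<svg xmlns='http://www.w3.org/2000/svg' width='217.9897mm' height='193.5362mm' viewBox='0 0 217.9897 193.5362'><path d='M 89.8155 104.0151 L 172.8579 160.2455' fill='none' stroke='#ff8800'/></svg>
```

viewBox `0 0 217.9897 193.5362` with mm width/height → 1 unit = 1 mm. Flip: y_m = 193.5362 − y_svg.

**Shape 1** — `<path>` line segment, stroke `#ff8800` → engrave (S302, F2931). Machine vertices: (89.8155,89.5211) → (172.8579,33.2907). Open path.

G21
G90
G00 X89.8155 Y89.5211
M4 S302
G1 X172.8579 Y33.2907 F2931
M5
G00 X0.0000 Y0.0000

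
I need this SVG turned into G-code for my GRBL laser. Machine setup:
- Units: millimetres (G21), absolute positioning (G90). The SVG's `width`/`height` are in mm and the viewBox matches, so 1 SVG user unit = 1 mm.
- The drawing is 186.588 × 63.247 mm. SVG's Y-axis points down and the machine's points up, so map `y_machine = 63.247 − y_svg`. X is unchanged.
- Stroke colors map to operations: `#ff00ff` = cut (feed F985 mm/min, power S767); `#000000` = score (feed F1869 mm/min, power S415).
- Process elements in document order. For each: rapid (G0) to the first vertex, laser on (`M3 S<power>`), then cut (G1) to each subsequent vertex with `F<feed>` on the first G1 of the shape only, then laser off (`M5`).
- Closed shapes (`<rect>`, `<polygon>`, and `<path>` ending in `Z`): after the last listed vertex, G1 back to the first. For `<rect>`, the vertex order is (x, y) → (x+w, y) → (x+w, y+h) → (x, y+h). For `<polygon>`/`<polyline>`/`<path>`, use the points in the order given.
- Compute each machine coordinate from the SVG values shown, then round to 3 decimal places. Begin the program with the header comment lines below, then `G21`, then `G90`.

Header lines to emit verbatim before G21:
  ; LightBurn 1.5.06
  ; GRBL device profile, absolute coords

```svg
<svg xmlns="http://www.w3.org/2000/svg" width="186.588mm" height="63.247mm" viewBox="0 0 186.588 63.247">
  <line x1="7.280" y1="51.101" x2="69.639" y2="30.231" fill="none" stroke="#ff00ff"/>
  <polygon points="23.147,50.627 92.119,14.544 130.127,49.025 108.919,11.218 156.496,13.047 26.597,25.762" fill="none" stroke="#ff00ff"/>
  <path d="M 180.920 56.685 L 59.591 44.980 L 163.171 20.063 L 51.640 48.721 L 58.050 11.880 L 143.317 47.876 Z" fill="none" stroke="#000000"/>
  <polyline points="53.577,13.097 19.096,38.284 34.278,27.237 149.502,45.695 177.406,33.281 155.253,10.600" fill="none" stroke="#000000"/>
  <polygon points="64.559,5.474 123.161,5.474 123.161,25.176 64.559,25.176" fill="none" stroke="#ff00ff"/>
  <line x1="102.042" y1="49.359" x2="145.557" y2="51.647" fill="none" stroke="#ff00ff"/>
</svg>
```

Since the viewBox matches the mm dimensions, user units are millimetres directly. The only transform is the Y-flip y_m = 63.247 − y_svg.

Shape 1 is a line segment drawn with `<line>`. Its stroke #ff00ff means cut at S767, F985. After flipping Y the toolpath is (7.280,12.146) → (69.639,33.016).

Shape 2 is a closed polygon drawn with `<polygon>`. Its stroke #ff00ff means cut at S767, F985. After flipping Y the toolpath is (23.147,12.620) → (92.119,48.703) → (130.127,14.222) → (108.919,52.029) → (156.496,50.200) → (26.597,37.485) → (23.147,12.620), returning to the start.

Shape 3 is a closed polygon drawn with `<path>`. Its stroke #000000 means score at S415, F1869. After flipping Y the toolpath is (180.920,6.562) → (59.591,18.267) → (163.171,43.184) → (51.640,14.526) → (58.050,51.367) → (143.317,15.371) → (180.920,6.562), returning to the start.

Shape 4 is a open polyline drawn with `<polyline>`. Its stroke #000000 means score at S415, F1869. After flipping Y the toolpath is (53.577,50.150) → (19.096,24.963) → (34.278,36.010) → (149.502,17.552) → (177.406,29.966) → (155.253,52.647).

Shape 5 is a rectangle drawn with `<polygon>`. Its stroke #ff00ff means cut at S767, F985. After flipping Y the toolpath is (64.559,57.773) → (123.161,57.773) → (123.161,38.071) → (64.559,38.071) → (64.559,57.773), returning to the start.

Shape 6 is a line segment drawn with `<line>`. Its stroke #ff00ff means cut at S767, F985. After flipping Y the toolpath is (102.042,13.888) → (145.557,11.600).

; LightBurn 1.5.06
; GRBL device profile, absolute coords
G21
G90
G0 X7.280 Y12.146
M3 S767
G1 X69.639 Y33.016 F985
M5
G0 X23.147 Y12.620
M3 S767
G1 X92.119 Y48.703 F985
G1 X130.127 Y14.222
G1 X108.919 Y52.029
G1 X156.496 Y50.200
G1 X26.597 Y37.485
G1 X23.147 Y12.620
M5
G0 X180.920 Y6.562
M3 S415
G1 X59.591 Y18.267 F1869
G1 X163.171 Y43.184
G1 X51.640 Y14.526
G1 X58.050 Y51.367
G1 X143.317 Y15.371
G1 X180.920 Y6.562
M5
G0 X53.577 Y50.150
M3 S415
G1 X19.096 Y24.963 F1869
G1 X34.278 Y36.010
G1 X149.502 Y17.552
G1 X177.406 Y29.966
G1 X155.253 Y52.647
M5
G0 X64.559 Y57.773
M3 S767
G1 X123.161 Y57.773 F985
G1 X123.161 Y38.071
G1 X64.559 Y38.071
G1 X64.559 Y57.773
M5
G0 X102.042 Y13.888
M3 S767
G1 X145.557 Y11.600 F985
M5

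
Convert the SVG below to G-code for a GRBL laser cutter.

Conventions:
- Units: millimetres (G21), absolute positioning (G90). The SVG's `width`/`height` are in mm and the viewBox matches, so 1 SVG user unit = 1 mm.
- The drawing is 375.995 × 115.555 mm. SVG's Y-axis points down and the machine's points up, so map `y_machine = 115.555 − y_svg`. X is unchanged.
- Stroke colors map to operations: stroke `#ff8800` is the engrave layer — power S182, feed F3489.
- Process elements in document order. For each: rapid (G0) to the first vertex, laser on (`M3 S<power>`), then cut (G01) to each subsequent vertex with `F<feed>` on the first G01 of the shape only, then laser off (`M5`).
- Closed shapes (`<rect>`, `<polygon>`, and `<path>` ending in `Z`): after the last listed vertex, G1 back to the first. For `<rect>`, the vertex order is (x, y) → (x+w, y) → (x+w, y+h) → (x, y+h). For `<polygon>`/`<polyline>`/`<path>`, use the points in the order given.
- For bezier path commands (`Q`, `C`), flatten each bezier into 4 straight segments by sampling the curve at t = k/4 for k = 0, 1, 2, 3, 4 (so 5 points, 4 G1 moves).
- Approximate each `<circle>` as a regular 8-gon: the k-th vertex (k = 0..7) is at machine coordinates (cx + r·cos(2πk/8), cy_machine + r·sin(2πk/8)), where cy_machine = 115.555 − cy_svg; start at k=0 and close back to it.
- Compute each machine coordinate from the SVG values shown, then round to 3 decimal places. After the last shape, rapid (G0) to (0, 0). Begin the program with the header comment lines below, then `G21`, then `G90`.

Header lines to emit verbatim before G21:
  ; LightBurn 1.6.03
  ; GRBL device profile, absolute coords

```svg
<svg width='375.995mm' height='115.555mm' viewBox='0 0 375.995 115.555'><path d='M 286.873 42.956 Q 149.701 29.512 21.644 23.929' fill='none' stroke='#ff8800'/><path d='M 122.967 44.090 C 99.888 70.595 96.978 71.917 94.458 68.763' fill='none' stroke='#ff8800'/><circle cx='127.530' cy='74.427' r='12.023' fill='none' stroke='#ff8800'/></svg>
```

viewBox `0 0 375.995 115.555` with mm width/height → 1 unit = 1 mm. Flip: y_m = 115.555 − y_svg.

**Shape 1** — `<path>` quadratic bezier, stroke `#ff8800` → engrave (S182, F3489). Control points (SVG): P0=(286.873,42.956), P1=(149.701,29.512), P2=(21.644,23.929); sampled at t=k/4. Machine vertices: (286.873,72.599) → (218.857,78.830) → (151.980,84.078) → (86.242,88.343) → (21.644,91.626). Open path.

**Shape 2** — `<path>` cubic bezier, stroke `#ff8800` → engrave (S182, F3489). Control points (SVG): P0=(122.967,44.090), P1=(99.888,70.595), P2=(96.978,71.917), P3=(94.458,68.763); sampled at t=k/4. Machine vertices: (122.967,71.465) → (109.130,55.985) → (101.003,48.006) → (96.730,45.589) → (94.458,46.792). Open path.

**Shape 3** — `<circle>` circle, stroke `#ff8800` → engrave (S182, F3489). Machine vertices: (139.553,41.128) → (136.032,49.630) → (127.530,53.151) → (119.028,49.630) → (115.507,41.128) → (119.028,32.626) → (127.530,29.105) → (136.032,32.626) → (139.553,41.128). Closed: final G1 returns to the first vertex.

; LightBurn 1.6.03
; GRBL device profile, absolute coords
G21
G90
G0 X286.873 Y72.599
M3 S182
G01 X218.857 Y78.830 F3489
G01 X151.980 Y84.078
G01 X86.242 Y88.343
G01 X21.644 Y91.626
M5
G0 X122.967 Y71.465
M3 S182
G01 X109.130 Y55.985 F3489
G01 X101.003 Y48.006
G01 X96.730 Y45.589
G01 X94.458 Y46.792
M5
G0 X139.553 Y41.128
M3 S182
G01 X136.032 Y49.630 F3489
G01 X127.530 Y53.151
G01 X119.028 Y49.630
G01 X115.507 Y41.128
G01 X119.028 Y32.626
G01 X127.530 Y29.105
G01 X136.032 Y32.626
G01 X139.553 Y41.128
M5
G0 X0.000 Y0.000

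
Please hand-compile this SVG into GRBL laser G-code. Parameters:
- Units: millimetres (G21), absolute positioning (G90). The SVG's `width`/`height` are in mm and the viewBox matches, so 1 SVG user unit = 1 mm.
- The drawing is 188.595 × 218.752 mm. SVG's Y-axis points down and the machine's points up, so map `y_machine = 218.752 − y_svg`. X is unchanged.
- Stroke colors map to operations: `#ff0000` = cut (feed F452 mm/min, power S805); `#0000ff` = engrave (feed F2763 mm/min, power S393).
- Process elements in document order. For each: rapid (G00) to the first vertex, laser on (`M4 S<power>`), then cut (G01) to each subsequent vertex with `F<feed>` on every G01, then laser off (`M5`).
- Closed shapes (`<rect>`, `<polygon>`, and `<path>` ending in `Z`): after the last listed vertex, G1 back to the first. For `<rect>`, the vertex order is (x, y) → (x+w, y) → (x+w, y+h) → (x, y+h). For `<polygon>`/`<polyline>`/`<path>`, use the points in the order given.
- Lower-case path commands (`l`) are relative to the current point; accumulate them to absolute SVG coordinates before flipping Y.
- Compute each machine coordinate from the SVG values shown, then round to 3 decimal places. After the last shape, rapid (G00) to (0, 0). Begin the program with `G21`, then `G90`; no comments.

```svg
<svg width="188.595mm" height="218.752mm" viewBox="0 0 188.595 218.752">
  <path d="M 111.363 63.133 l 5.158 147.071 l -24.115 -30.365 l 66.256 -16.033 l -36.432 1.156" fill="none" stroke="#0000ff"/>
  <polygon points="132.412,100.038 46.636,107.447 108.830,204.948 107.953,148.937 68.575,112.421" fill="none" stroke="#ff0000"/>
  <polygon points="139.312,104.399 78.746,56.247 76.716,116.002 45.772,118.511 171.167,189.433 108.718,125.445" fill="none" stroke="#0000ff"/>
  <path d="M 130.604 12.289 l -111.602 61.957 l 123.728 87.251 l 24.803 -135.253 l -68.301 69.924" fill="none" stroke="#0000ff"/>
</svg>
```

1 u = 1 mm; y_m = 218.752 − y.

[1] `<path>` open polyline, #0000ff→engrave S393 F2763: (111.363,155.619) → (116.521,8.548) → (92.406,38.913) → (158.662,54.946) → (122.230,53.790)

[2] `<polygon>` closed polygon, #ff0000→cut S805 F452: (132.412,118.714) → (46.636,111.305) → (108.830,13.804) → (107.953,69.815) → (68.575,106.331) → (132.412,118.714) (closed)

[3] `<polygon>` closed polygon, #0000ff→engrave S393 F2763: (139.312,114.353) → (78.746,162.505) → (76.716,102.750) → (45.772,100.241) → (171.167,29.319) → (108.718,93.307) → (139.312,114.353) (closed)

[4] `<path>` open polyline, #0000ff→engrave S393 F2763: (130.604,206.463) → (19.002,144.506) → (142.730,57.255) → (167.533,192.508) → (99.232,122.584)

G21
G90
G00 X111.363 Y155.619
M4 S393
G01 X116.521 Y8.548 F2763
G01 X92.406 Y38.913 F2763
G01 X158.662 Y54.946 F2763
G01 X122.230 Y53.790 F2763
M5
G00 X132.412 Y118.714
M4 S805
G01 X46.636 Y111.305 F452
G01 X108.830 Y13.804 F452
G01 X107.953 Y69.815 F452
G01 X68.575 Y106.331 F452
G01 X132.412 Y118.714 F452
M5
G00 X139.312 Y114.353
M4 S393
G01 X78.746 Y162.505 F2763
G01 X76.716 Y102.750 F2763
G01 X45.772 Y100.241 F2763
G01 X171.167 Y29.319 F2763
G01 X108.718 Y93.307 F2763
G01 X139.312 Y114.353 F2763
M5
G00 X130.604 Y206.463
M4 S393
G01 X19.002 Y144.506 F2763
G01 X142.730 Y57.255 F2763
G01 X167.533 Y192.508 F2763
G01 X99.232 Y122.584 F2763
M5
G00 X0.000 Y0.000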